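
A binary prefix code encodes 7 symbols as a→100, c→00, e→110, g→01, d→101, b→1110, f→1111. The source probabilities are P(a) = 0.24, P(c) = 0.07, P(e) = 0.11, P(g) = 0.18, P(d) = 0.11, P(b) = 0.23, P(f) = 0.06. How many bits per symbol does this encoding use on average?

L̄ = Σ pᵢ·ℓᵢ = 0.24·3 + 0.07·2 + 0.11·3 + 0.18·2 + 0.11·3 + 0.23·4 + 0.06·4 = 3.04 bits/symbol.

3.04 bits/symbol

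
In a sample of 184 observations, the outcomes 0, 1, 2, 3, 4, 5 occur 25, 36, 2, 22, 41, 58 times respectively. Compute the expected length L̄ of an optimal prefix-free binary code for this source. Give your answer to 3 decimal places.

2.397 bits/symbol

Probabilities are the counts divided by 184.
Repeatedly combine the two least-probable nodes; the expected code length is the sum of the merged weights.
merge 1/92 + 11/92 → 3/23
merge 3/23 + 25/184 → 49/184
merge 9/46 + 41/184 → 77/184
merge 49/184 + 29/92 → 107/184
merge 77/184 + 107/184 → 1
L = 3/23 + 49/184 + 77/184 + 107/184 + 1 = 441/184 ≈ 2.397 bits/symbol.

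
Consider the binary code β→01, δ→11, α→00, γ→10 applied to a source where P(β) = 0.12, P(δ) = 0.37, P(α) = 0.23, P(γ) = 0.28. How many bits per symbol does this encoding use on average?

L̄ = Σ pᵢ·ℓᵢ = 0.12·2 + 0.37·2 + 0.23·2 + 0.28·2 = 2 bits/symbol.

2 bits/symbol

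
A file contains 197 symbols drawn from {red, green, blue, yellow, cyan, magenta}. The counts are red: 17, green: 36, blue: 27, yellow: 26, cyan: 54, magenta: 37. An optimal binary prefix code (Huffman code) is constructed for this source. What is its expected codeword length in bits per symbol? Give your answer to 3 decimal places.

2.538 bits/symbol

Probabilities are the counts divided by 197.
Repeatedly combine the two least-probable nodes; the expected code length is the sum of the merged weights.
merge 17/197 + 26/197 → 43/197
merge 27/197 + 36/197 → 63/197
merge 37/197 + 43/197 → 80/197
merge 54/197 + 63/197 → 117/197
merge 80/197 + 117/197 → 1
L = 43/197 + 63/197 + 80/197 + 117/197 + 1 = 500/197 ≈ 2.538 bits/symbol.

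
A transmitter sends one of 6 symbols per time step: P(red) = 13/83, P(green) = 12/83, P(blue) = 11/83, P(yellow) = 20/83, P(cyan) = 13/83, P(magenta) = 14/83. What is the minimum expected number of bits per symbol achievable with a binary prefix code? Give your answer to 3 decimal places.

Repeatedly combine the two least-probable nodes; the expected code length is the sum of the merged weights.
merge 11/83 + 12/83 → 23/83
merge 13/83 + 13/83 → 26/83
merge 14/83 + 20/83 → 34/83
merge 23/83 + 26/83 → 49/83
merge 34/83 + 49/83 → 1
L = 23/83 + 26/83 + 34/83 + 49/83 + 1 = 215/83 ≈ 2.590 bits/symbol.

2.590 bits/symbol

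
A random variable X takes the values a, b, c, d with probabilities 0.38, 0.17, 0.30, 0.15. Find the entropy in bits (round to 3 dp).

1.897 bits

H = −Σ pᵢ log₂ pᵢ.
−0.38·log₂(0.38) = 0.5305
−0.17·log₂(0.17) = 0.4346
−0.30·log₂(0.30) = 0.5211
−0.15·log₂(0.15) = 0.4105
Sum ≈ 1.8967 → 1.897 bits.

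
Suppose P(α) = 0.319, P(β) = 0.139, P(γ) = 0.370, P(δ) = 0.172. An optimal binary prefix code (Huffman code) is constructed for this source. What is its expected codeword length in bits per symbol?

1.941 bits/symbol

Repeatedly combine the two least-probable nodes; the expected code length is the sum of the merged weights.
merge 139/1000 + 43/250 → 311/1000
merge 311/1000 + 319/1000 → 63/100
merge 37/100 + 63/100 → 1
L = 311/1000 + 63/100 + 1 = 1941/1000 = 1.941 bits/symbol.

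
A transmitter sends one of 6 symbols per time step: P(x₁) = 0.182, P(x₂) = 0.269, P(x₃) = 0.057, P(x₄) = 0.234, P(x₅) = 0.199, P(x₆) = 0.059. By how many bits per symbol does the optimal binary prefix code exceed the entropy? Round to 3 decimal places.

Entropy H = −Σ p log₂ p ≈ 2.3872 bits.
Huffman merges: 57/1000+59/1000→29/250; 29/250+91/500→149/500; 199/1000+117/500→433/1000; 269/1000+149/500→567/1000; 433/1000+567/1000→1. L = 1207/500 ≈ 2.4140.
L − H = 2.4140 − 2.3872 = 0.027 bits.

0.027 bits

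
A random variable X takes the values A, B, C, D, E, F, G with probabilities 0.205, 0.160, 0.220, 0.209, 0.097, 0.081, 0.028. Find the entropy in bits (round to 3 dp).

2.609 bits

H = −Σ pᵢ log₂ pᵢ.
−0.205·log₂(0.205) = 0.4687
−0.160·log₂(0.160) = 0.4230
−0.220·log₂(0.220) = 0.4806
−0.209·log₂(0.209) = 0.4720
−0.097·log₂(0.097) = 0.3265
−0.081·log₂(0.081) = 0.2937
−0.028·log₂(0.028) = 0.1444
Sum ≈ 2.6089 → 2.609 bits.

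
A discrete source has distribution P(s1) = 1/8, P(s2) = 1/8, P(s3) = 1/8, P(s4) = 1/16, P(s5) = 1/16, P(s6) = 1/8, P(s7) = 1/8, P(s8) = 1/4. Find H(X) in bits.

Each probability is a power of 1/2, so log₂(1/p) is an integer.
H = Σ p·log₂(1/p) = 1/8·3 + 1/8·3 + 1/8·3 + 1/16·4 + 1/16·4 + 1/8·3 + 1/8·3 + 1/4·2 = 2.875 bits.

2.875 bits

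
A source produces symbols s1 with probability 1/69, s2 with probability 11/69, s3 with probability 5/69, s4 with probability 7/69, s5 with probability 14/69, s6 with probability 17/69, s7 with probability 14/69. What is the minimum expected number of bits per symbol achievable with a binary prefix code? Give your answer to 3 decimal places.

2.623 bits/symbol

Repeatedly combine the two least-probable nodes; the expected code length is the sum of the merged weights.
merge 1/69 + 5/69 → 2/23
merge 2/23 + 7/69 → 13/69
merge 11/69 + 13/69 → 8/23
merge 14/69 + 14/69 → 28/69
merge 17/69 + 8/23 → 41/69
merge 28/69 + 41/69 → 1
L = 2/23 + 13/69 + 8/23 + 28/69 + 41/69 + 1 = 181/69 ≈ 2.623 bits/symbol.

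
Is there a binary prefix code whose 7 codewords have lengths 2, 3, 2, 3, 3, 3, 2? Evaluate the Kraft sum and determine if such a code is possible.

1.25; no

With common denominator 2^3 = 8: Σ 2^(−ℓᵢ) = 2/8 + 1/8 + 2/8 + 1/8 + 1/8 + 1/8 + 2/8 = 10/8 = 1.25.
Kraft's inequality requires Σ ≤ 1; here Σ = 1.25 > 1, so no such prefix code exists.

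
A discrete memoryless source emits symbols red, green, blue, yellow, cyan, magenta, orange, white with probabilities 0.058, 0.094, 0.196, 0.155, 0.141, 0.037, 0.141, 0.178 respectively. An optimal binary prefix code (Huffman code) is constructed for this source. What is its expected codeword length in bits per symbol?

Repeatedly combine the two least-probable nodes; the expected code length is the sum of the merged weights.
merge 37/1000 + 29/500 → 19/200
merge 47/500 + 19/200 → 189/1000
merge 141/1000 + 141/1000 → 141/500
merge 31/200 + 89/500 → 333/1000
merge 189/1000 + 49/250 → 77/200
merge 141/500 + 333/1000 → 123/200
merge 77/200 + 123/200 → 1
L = 19/200 + 189/1000 + 141/500 + 333/1000 + 77/200 + 123/200 + 1 = 2899/1000 = 2.899 bits/symbol.

2.899 bits/symbol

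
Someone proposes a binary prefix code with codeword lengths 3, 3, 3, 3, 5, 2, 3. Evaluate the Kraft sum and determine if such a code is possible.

0.90625; yes

With common denominator 2^5 = 32: Σ 2^(−ℓᵢ) = 4/32 + 4/32 + 4/32 + 4/32 + 1/32 + 8/32 + 4/32 = 29/32 = 0.90625.
Kraft's inequality requires Σ ≤ 1; here Σ = 0.90625 ≤ 1, so such a prefix code exists.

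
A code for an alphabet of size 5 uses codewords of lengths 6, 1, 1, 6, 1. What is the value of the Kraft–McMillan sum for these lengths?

1.53125

With common denominator 2^6 = 64: Σ 2^(−ℓᵢ) = 1/64 + 32/64 + 32/64 + 1/64 + 32/64 = 98/64 = 1.53125.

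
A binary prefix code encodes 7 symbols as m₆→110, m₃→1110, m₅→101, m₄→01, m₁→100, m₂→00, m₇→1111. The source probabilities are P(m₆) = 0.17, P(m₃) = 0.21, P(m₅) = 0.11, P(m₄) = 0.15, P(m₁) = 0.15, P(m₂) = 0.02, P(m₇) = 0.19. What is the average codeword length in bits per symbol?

L̄ = Σ pᵢ·ℓᵢ = 0.17·3 + 0.21·4 + 0.11·3 + 0.15·2 + 0.15·3 + 0.02·2 + 0.19·4 = 3.23 bits/symbol.

3.23 bits/symbol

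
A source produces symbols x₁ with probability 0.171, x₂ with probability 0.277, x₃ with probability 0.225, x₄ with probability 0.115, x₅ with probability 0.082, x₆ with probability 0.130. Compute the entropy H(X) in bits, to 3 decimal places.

2.470 bits

H = −Σ pᵢ log₂ pᵢ.
−0.171·log₂(0.171) = 0.4357
−0.277·log₂(0.277) = 0.5130
−0.225·log₂(0.225) = 0.4842
−0.115·log₂(0.115) = 0.3588
−0.082·log₂(0.082) = 0.2959
−0.130·log₂(0.130) = 0.3826
Sum ≈ 2.4703 → 2.470 bits.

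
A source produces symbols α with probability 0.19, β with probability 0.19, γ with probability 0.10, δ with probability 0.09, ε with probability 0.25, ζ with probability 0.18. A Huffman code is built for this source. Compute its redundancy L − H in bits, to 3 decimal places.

0.059 bits

Entropy H = −Σ p log₂ p ≈ 2.5006 bits.
Huffman merges: 9/100+1/10→19/100; 9/50+19/100→37/100; 19/100+19/100→19/50; 1/4+37/100→31/50; 19/50+31/50→1. L = 64/25 ≈ 2.5600.
L − H = 2.5600 − 2.5006 = 0.059 bits.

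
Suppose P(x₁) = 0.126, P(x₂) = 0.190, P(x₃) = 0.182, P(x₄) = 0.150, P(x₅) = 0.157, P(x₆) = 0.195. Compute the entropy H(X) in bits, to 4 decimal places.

H = −Σ pᵢ log₂ pᵢ.
−0.126·log₂(0.126) = 0.3766
−0.190·log₂(0.190) = 0.4552
−0.182·log₂(0.182) = 0.4474
−0.150·log₂(0.150) = 0.4105
−0.157·log₂(0.157) = 0.4194
−0.195·log₂(0.195) = 0.4599
Sum ≈ 2.5689 → 2.5689 bits.

2.5689 bits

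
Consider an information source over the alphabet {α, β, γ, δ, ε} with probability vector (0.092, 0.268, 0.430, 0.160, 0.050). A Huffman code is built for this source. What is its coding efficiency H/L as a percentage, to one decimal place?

Entropy H = −Σ p log₂ p ≈ 1.9885 bits.
Huffman merges: 1/20+23/250→71/500; 71/500+4/25→151/500; 67/250+151/500→57/100; 43/100+57/100→1. L = 1007/500 ≈ 2.0140.
Efficiency = H/L = 1.9885/2.0140 = 98.7%.

98.7%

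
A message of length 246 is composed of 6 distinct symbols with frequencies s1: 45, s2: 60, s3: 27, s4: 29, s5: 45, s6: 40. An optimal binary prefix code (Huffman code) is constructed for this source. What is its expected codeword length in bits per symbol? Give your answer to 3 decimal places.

Probabilities are the counts divided by 246.
Repeatedly combine the two least-probable nodes; the expected code length is the sum of the merged weights.
merge 9/82 + 29/246 → 28/123
merge 20/123 + 15/82 → 85/246
merge 15/82 + 28/123 → 101/246
merge 10/41 + 85/246 → 145/246
merge 101/246 + 145/246 → 1
L = 28/123 + 85/246 + 101/246 + 145/246 + 1 = 211/82 ≈ 2.573 bits/symbol.

2.573 bits/symbol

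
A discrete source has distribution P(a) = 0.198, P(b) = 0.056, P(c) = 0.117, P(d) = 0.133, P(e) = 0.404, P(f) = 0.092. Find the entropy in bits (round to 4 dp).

H = −Σ pᵢ log₂ pᵢ.
−0.198·log₂(0.198) = 0.4626
−0.056·log₂(0.056) = 0.2329
−0.117·log₂(0.117) = 0.3622
−0.133·log₂(0.133) = 0.3871
−0.404·log₂(0.404) = 0.5283
−0.092·log₂(0.092) = 0.3167
Sum ≈ 2.2897 → 2.2897 bits.

2.2897 bits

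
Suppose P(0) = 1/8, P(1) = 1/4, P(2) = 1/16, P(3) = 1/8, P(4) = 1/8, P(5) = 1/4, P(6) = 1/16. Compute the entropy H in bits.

2.625 bits

Each probability is a power of 1/2, so log₂(1/p) is an integer.
H = Σ p·log₂(1/p) = 1/8·3 + 1/4·2 + 1/16·4 + 1/8·3 + 1/8·3 + 1/4·2 + 1/16·4 = 2.625 bits.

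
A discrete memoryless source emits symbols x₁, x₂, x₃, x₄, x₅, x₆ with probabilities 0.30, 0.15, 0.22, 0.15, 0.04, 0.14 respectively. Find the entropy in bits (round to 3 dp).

2.406 bits

H = −Σ pᵢ log₂ pᵢ.
−0.30·log₂(0.30) = 0.5211
−0.15·log₂(0.15) = 0.4105
−0.22·log₂(0.22) = 0.4806
−0.15·log₂(0.15) = 0.4105
−0.04·log₂(0.04) = 0.1858
−0.14·log₂(0.14) = 0.3971
Sum ≈ 2.4056 → 2.406 bits.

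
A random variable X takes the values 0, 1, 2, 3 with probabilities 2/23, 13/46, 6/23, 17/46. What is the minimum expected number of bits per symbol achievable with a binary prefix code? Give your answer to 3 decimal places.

1.978 bits/symbol

Repeatedly combine the two least-probable nodes; the expected code length is the sum of the merged weights.
merge 2/23 + 6/23 → 8/23
merge 13/46 + 8/23 → 29/46
merge 17/46 + 29/46 → 1
L = 8/23 + 29/46 + 1 = 91/46 ≈ 1.978 bits/symbol.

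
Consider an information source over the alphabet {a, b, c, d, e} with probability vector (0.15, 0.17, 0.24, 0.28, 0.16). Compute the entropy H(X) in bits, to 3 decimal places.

2.277 bits

H = −Σ pᵢ log₂ pᵢ.
−0.15·log₂(0.15) = 0.4105
−0.17·log₂(0.17) = 0.4346
−0.24·log₂(0.24) = 0.4941
−0.28·log₂(0.28) = 0.5142
−0.16·log₂(0.16) = 0.4230
Sum ≈ 2.2765 → 2.277 bits.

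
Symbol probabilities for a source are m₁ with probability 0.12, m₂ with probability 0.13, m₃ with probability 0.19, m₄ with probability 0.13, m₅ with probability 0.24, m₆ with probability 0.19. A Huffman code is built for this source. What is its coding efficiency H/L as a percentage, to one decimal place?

98.7%

Entropy H = −Σ p log₂ p ≈ 2.5369 bits.
Huffman merges: 3/25+13/100→1/4; 13/100+19/100→8/25; 19/100+6/25→43/100; 1/4+8/25→57/100; 43/100+57/100→1. L = 257/100 ≈ 2.5700.
Efficiency = H/L = 2.5369/2.5700 = 98.7%.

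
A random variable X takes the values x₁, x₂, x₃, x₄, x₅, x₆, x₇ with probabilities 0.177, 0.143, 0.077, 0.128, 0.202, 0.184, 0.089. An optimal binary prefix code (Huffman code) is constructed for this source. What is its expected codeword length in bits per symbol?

Repeatedly combine the two least-probable nodes; the expected code length is the sum of the merged weights.
merge 77/1000 + 89/1000 → 83/500
merge 16/125 + 143/1000 → 271/1000
merge 83/500 + 177/1000 → 343/1000
merge 23/125 + 101/500 → 193/500
merge 271/1000 + 343/1000 → 307/500
merge 193/500 + 307/500 → 1
L = 83/500 + 271/1000 + 343/1000 + 193/500 + 307/500 + 1 = 139/50 = 2.78 bits/symbol.

2.78 bits/symbol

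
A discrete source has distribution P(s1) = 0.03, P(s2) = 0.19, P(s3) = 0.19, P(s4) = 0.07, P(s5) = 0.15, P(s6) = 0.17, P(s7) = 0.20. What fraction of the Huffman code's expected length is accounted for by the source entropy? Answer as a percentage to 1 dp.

Entropy H = −Σ p log₂ p ≈ 2.6403 bits.
Huffman merges: 3/100+7/100→1/10; 1/10+3/20→1/4; 17/100+19/100→9/25; 19/100+1/5→39/100; 1/4+9/25→61/100; 39/100+61/100→1. L = 271/100 ≈ 2.7100.
Efficiency = H/L = 2.6403/2.7100 = 97.4%.

97.4%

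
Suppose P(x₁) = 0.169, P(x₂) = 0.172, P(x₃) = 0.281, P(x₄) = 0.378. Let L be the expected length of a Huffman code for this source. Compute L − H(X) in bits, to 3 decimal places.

Entropy H = −Σ p log₂ p ≈ 1.9154 bits.
Huffman merges: 169/1000+43/250→341/1000; 281/1000+341/1000→311/500; 189/500+311/500→1. L = 1963/1000 ≈ 1.9630.
L − H = 1.9630 − 1.9154 = 0.048 bits.

0.048 bits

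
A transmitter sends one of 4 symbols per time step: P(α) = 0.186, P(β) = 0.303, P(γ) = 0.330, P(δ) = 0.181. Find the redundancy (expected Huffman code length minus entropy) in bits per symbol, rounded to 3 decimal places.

Entropy H = −Σ p log₂ p ≈ 1.9475 bits.
Huffman merges: 181/1000+93/500→367/1000; 303/1000+33/100→633/1000; 367/1000+633/1000→1. L = 2 ≈ 2.0000.
L − H = 2.0000 − 1.9475 = 0.053 bits.

0.053 bits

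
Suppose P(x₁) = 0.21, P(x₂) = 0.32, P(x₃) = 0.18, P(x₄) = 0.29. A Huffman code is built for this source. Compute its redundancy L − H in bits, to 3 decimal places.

0.038 bits

Entropy H = −Σ p log₂ p ≈ 1.9621 bits.
Huffman merges: 9/50+21/100→39/100; 29/100+8/25→61/100; 39/100+61/100→1. L = 2 ≈ 2.0000.
L − H = 2.0000 − 1.9621 = 0.038 bits.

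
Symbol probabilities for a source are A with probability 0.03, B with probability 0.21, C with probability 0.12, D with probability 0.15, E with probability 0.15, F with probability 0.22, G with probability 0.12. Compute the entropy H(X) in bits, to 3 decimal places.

2.660 bits

H = −Σ pᵢ log₂ pᵢ.
−0.03·log₂(0.03) = 0.1518
−0.21·log₂(0.21) = 0.4728
−0.12·log₂(0.12) = 0.3671
−0.15·log₂(0.15) = 0.4105
−0.15·log₂(0.15) = 0.4105
−0.22·log₂(0.22) = 0.4806
−0.12·log₂(0.12) = 0.3671
Sum ≈ 2.6604 → 2.660 bits.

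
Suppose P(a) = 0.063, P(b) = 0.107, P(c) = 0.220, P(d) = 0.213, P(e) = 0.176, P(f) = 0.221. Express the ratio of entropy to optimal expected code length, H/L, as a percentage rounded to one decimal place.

Entropy H = −Σ p log₂ p ≈ 2.4745 bits.
Huffman merges: 63/1000+107/1000→17/100; 17/100+22/125→173/500; 213/1000+11/50→433/1000; 221/1000+173/500→567/1000; 433/1000+567/1000→1. L = 629/250 ≈ 2.5160.
Efficiency = H/L = 2.4745/2.5160 = 98.4%.

98.4%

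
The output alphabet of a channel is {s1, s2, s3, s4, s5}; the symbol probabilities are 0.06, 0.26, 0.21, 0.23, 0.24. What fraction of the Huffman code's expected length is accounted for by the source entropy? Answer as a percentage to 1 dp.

97.1%

Entropy H = −Σ p log₂ p ≈ 2.2034 bits.
Huffman merges: 3/50+21/100→27/100; 23/100+6/25→47/100; 13/50+27/100→53/100; 47/100+53/100→1. L = 227/100 ≈ 2.2700.
Efficiency = H/L = 2.2034/2.2700 = 97.1%.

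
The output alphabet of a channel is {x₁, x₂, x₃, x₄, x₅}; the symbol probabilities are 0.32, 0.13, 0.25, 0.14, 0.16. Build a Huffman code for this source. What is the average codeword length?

Repeatedly combine the two least-probable nodes; the expected code length is the sum of the merged weights.
merge 13/100 + 7/50 → 27/100
merge 4/25 + 1/4 → 41/100
merge 27/100 + 8/25 → 59/100
merge 41/100 + 59/100 → 1
L = 27/100 + 41/100 + 59/100 + 1 = 227/100 = 2.27 bits/symbol.

2.27 bits/symbol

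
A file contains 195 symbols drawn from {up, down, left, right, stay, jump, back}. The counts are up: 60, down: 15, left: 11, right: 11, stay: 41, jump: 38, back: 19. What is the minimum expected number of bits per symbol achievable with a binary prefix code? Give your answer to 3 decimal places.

Probabilities are the counts divided by 195.
Repeatedly combine the two least-probable nodes; the expected code length is the sum of the merged weights.
merge 11/195 + 11/195 → 22/195
merge 1/13 + 19/195 → 34/195
merge 22/195 + 34/195 → 56/195
merge 38/195 + 41/195 → 79/195
merge 56/195 + 4/13 → 116/195
merge 79/195 + 116/195 → 1
L = 22/195 + 34/195 + 56/195 + 79/195 + 116/195 + 1 = 502/195 ≈ 2.574 bits/symbol.

2.574 bits/symbol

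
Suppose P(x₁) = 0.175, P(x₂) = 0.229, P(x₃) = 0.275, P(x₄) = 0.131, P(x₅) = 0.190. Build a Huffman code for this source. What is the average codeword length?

2.306 bits/symbol

Repeatedly combine the two least-probable nodes; the expected code length is the sum of the merged weights.
merge 131/1000 + 7/40 → 153/500
merge 19/100 + 229/1000 → 419/1000
merge 11/40 + 153/500 → 581/1000
merge 419/1000 + 581/1000 → 1
L = 153/500 + 419/1000 + 581/1000 + 1 = 1153/500 = 2.306 bits/symbol.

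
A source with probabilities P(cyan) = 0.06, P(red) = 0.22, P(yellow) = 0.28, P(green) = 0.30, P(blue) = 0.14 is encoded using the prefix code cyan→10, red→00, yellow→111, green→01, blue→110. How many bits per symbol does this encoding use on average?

L̄ = Σ pᵢ·ℓᵢ = 0.06·2 + 0.22·2 + 0.28·3 + 0.30·2 + 0.14·3 = 2.42 bits/symbol.

2.42 bits/symbol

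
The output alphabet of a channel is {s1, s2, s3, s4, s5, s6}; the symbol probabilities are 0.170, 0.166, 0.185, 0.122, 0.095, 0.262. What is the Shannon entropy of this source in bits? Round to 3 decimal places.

2.514 bits

H = −Σ pᵢ log₂ pᵢ.
−0.170·log₂(0.170) = 0.4346
−0.166·log₂(0.166) = 0.4301
−0.185·log₂(0.185) = 0.4504
−0.122·log₂(0.122) = 0.3703
−0.095·log₂(0.095) = 0.3226
−0.262·log₂(0.262) = 0.5063
Sum ≈ 2.5142 → 2.514 bits.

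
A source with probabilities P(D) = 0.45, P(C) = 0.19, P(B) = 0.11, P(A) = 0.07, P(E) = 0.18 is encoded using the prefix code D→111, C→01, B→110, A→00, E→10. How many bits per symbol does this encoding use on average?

L̄ = Σ pᵢ·ℓᵢ = 0.45·3 + 0.19·2 + 0.11·3 + 0.07·2 + 0.18·2 = 2.56 bits/symbol.

2.56 bits/symbol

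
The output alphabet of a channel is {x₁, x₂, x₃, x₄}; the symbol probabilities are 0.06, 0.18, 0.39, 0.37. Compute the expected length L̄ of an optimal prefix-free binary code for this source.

1.85 bits/symbol

Repeatedly combine the two least-probable nodes; the expected code length is the sum of the merged weights.
merge 3/50 + 9/50 → 6/25
merge 6/25 + 37/100 → 61/100
merge 39/100 + 61/100 → 1
L = 6/25 + 61/100 + 1 = 37/20 = 1.85 bits/symbol.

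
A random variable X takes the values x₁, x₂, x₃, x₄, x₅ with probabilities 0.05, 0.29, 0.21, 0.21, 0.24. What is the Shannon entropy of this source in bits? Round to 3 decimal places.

2.174 bits

H = −Σ pᵢ log₂ pᵢ.
−0.05·log₂(0.05) = 0.2161
−0.29·log₂(0.29) = 0.5179
−0.21·log₂(0.21) = 0.4728
−0.21·log₂(0.21) = 0.4728
−0.24·log₂(0.24) = 0.4941
Sum ≈ 2.1738 → 2.174 bits.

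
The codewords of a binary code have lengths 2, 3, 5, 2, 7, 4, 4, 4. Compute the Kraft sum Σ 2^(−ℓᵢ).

With common denominator 2^7 = 128: Σ 2^(−ℓᵢ) = 32/128 + 16/128 + 4/128 + 32/128 + 1/128 + 8/128 + 8/128 + 8/128 = 109/128 = 0.8515625.

0.8515625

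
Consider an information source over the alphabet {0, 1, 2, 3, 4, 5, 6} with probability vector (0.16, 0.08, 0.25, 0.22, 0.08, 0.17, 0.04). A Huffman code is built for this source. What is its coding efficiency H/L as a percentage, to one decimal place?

98.4%

Entropy H = −Σ p log₂ p ≈ 2.6069 bits.
Huffman merges: 1/25+2/25→3/25; 2/25+3/25→1/5; 4/25+17/100→33/100; 1/5+11/50→21/50; 1/4+33/100→29/50; 21/50+29/50→1. L = 53/20 ≈ 2.6500.
Efficiency = H/L = 2.6069/2.6500 = 98.4%.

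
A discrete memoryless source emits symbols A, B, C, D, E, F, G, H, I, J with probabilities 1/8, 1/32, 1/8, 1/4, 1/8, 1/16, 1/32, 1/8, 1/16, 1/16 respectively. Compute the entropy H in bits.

Each probability is a power of 1/2, so log₂(1/p) is an integer.
H = Σ p·log₂(1/p) = 1/8·3 + 1/32·5 + 1/8·3 + 1/4·2 + 1/8·3 + 1/16·4 + 1/32·5 + 1/8·3 + 1/16·4 + 1/16·4 = 3.0625 bits.

3.0625 bits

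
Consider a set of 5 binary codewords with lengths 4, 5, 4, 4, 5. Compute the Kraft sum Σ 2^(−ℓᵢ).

With common denominator 2^5 = 32: Σ 2^(−ℓᵢ) = 2/32 + 1/32 + 2/32 + 2/32 + 1/32 = 8/32 = 0.25.

0.25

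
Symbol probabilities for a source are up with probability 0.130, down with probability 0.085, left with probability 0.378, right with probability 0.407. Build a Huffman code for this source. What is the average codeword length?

1.808 bits/symbol

Repeatedly combine the two least-probable nodes; the expected code length is the sum of the merged weights.
merge 17/200 + 13/100 → 43/200
merge 43/200 + 189/500 → 593/1000
merge 407/1000 + 593/1000 → 1
L = 43/200 + 593/1000 + 1 = 226/125 = 1.808 bits/symbol.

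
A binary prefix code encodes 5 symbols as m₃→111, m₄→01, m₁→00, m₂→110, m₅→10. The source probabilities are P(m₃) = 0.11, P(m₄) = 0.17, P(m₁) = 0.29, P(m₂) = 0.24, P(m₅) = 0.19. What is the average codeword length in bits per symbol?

2.35 bits/symbol

L̄ = Σ pᵢ·ℓᵢ = 0.11·3 + 0.17·2 + 0.29·2 + 0.24·3 + 0.19·2 = 2.35 bits/symbol.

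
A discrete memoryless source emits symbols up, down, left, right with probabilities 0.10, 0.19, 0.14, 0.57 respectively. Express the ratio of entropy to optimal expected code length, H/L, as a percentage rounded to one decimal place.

98.6%

Entropy H = −Σ p log₂ p ≈ 1.6468 bits.
Huffman merges: 1/10+7/50→6/25; 19/100+6/25→43/100; 43/100+57/100→1. L = 167/100 ≈ 1.6700.
Efficiency = H/L = 1.6468/1.6700 = 98.6%.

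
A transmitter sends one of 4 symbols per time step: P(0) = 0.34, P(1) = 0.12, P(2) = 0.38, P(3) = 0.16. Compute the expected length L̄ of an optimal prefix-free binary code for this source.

1.9 bits/symbol

Repeatedly combine the two least-probable nodes; the expected code length is the sum of the merged weights.
merge 3/25 + 4/25 → 7/25
merge 7/25 + 17/50 → 31/50
merge 19/50 + 31/50 → 1
L = 7/25 + 31/50 + 1 = 19/10 = 1.9 bits/symbol.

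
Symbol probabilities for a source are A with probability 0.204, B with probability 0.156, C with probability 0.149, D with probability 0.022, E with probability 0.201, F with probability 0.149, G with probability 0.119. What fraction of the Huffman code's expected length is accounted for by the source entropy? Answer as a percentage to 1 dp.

Entropy H = −Σ p log₂ p ≈ 2.6563 bits.
Huffman merges: 11/500+119/1000→141/1000; 141/1000+149/1000→29/100; 149/1000+39/250→61/200; 201/1000+51/250→81/200; 29/100+61/200→119/200; 81/200+119/200→1. L = 342/125 ≈ 2.7360.
Efficiency = H/L = 2.6563/2.7360 = 97.1%.

97.1%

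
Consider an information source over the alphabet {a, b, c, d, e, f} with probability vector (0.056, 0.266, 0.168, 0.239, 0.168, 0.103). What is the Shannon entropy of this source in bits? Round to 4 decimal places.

H = −Σ pᵢ log₂ pᵢ.
−0.056·log₂(0.056) = 0.2329
−0.266·log₂(0.266) = 0.5082
−0.168·log₂(0.168) = 0.4323
−0.239·log₂(0.239) = 0.4935
−0.168·log₂(0.168) = 0.4323
−0.103·log₂(0.103) = 0.3378
Sum ≈ 2.4370 → 2.4370 bits.

2.4370 bits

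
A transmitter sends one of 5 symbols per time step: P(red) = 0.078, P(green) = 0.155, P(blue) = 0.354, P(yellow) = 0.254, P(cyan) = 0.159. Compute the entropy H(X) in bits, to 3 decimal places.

H = −Σ pᵢ log₂ pᵢ.
−0.078·log₂(0.078) = 0.2871
−0.155·log₂(0.155) = 0.4169
−0.354·log₂(0.354) = 0.5304
−0.254·log₂(0.254) = 0.5022
−0.159·log₂(0.159) = 0.4218
Sum ≈ 2.1583 → 2.158 bits.

2.158 bits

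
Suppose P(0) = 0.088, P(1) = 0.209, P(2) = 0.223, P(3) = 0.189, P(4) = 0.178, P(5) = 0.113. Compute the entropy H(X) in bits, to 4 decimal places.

2.5163 bits

H = −Σ pᵢ log₂ pᵢ.
−0.088·log₂(0.088) = 0.3086
−0.209·log₂(0.209) = 0.4720
−0.223·log₂(0.223) = 0.4828
−0.189·log₂(0.189) = 0.4543
−0.178·log₂(0.178) = 0.4432
−0.113·log₂(0.113) = 0.3555
Sum ≈ 2.5163 → 2.5163 bits.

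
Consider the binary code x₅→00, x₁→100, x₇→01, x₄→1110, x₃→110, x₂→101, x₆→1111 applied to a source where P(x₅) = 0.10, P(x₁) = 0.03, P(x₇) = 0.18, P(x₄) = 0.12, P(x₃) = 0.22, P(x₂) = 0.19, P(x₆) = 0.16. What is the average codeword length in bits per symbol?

3 bits/symbol

L̄ = Σ pᵢ·ℓᵢ = 0.10·2 + 0.03·3 + 0.18·2 + 0.12·4 + 0.22·3 + 0.19·3 + 0.16·4 = 3 bits/symbol.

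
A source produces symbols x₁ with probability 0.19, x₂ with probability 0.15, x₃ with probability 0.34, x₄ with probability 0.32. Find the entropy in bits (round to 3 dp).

H = −Σ pᵢ log₂ pᵢ.
−0.19·log₂(0.19) = 0.4552
−0.15·log₂(0.15) = 0.4105
−0.34·log₂(0.34) = 0.5292
−0.32·log₂(0.32) = 0.5260
Sum ≈ 1.9210 → 1.921 bits.

1.921 bits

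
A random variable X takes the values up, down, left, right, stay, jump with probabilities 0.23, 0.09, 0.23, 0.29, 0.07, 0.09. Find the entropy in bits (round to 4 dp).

2.3871 bits

H = −Σ pᵢ log₂ pᵢ.
−0.23·log₂(0.23) = 0.4877
−0.09·log₂(0.09) = 0.3127
−0.23·log₂(0.23) = 0.4877
−0.29·log₂(0.29) = 0.5179
−0.07·log₂(0.07) = 0.2686
−0.09·log₂(0.09) = 0.3127
Sum ≈ 2.3871 → 2.3871 bits.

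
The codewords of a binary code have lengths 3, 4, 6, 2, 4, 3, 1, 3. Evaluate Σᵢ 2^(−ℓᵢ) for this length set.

With common denominator 2^6 = 64: Σ 2^(−ℓᵢ) = 8/64 + 4/64 + 1/64 + 16/64 + 4/64 + 8/64 + 32/64 + 8/64 = 81/64 = 1.265625.

1.265625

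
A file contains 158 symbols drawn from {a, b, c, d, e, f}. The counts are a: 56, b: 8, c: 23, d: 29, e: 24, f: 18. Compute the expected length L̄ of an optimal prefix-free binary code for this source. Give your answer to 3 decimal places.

Probabilities are the counts divided by 158.
Repeatedly combine the two least-probable nodes; the expected code length is the sum of the merged weights.
merge 4/79 + 9/79 → 13/79
merge 23/158 + 12/79 → 47/158
merge 13/79 + 29/158 → 55/158
merge 47/158 + 55/158 → 51/79
merge 28/79 + 51/79 → 1
L = 13/79 + 47/158 + 55/158 + 51/79 + 1 = 194/79 ≈ 2.456 bits/symbol.

2.456 bits/symbol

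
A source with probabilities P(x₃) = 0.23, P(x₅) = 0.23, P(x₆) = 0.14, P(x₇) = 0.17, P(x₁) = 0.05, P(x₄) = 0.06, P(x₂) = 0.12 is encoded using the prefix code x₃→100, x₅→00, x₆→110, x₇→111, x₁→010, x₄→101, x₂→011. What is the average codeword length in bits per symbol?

L̄ = Σ pᵢ·ℓᵢ = 0.23·3 + 0.23·2 + 0.14·3 + 0.17·3 + 0.05·3 + 0.06·3 + 0.12·3 = 2.77 bits/symbol.

2.77 bits/symbol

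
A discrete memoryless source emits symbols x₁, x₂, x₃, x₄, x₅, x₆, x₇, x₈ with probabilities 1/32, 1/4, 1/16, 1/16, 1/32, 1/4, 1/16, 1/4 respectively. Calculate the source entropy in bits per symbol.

Each probability is a power of 1/2, so log₂(1/p) is an integer.
H = Σ p·log₂(1/p) = 1/32·5 + 1/4·2 + 1/16·4 + 1/16·4 + 1/32·5 + 1/4·2 + 1/16·4 + 1/4·2 = 2.5625 bits.

2.5625 bits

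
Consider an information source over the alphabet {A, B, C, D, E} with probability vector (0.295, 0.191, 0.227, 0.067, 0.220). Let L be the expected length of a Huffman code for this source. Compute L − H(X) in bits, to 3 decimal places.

Entropy H = −Σ p log₂ p ≈ 2.2032 bits.
Huffman merges: 67/1000+191/1000→129/500; 11/50+227/1000→447/1000; 129/500+59/200→553/1000; 447/1000+553/1000→1. L = 1129/500 ≈ 2.2580.
L − H = 2.2580 − 2.2032 = 0.055 bits.

0.055 bits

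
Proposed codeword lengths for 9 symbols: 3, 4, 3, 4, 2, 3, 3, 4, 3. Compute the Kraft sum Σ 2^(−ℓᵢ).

With common denominator 2^4 = 16: Σ 2^(−ℓᵢ) = 2/16 + 1/16 + 2/16 + 1/16 + 4/16 + 2/16 + 2/16 + 1/16 + 2/16 = 17/16 = 1.0625.

1.0625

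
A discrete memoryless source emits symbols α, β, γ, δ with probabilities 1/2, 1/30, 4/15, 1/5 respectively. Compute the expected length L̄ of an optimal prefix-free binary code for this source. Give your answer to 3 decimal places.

Repeatedly combine the two least-probable nodes; the expected code length is the sum of the merged weights.
merge 1/30 + 1/5 → 7/30
merge 7/30 + 4/15 → 1/2
merge 1/2 + 1/2 → 1
L = 7/30 + 1/2 + 1 = 26/15 ≈ 1.733 bits/symbol.

1.733 bits/symbol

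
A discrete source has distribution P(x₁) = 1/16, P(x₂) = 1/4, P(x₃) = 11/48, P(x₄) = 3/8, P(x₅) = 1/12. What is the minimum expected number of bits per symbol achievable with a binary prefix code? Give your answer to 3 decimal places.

2.146 bits/symbol

Repeatedly combine the two least-probable nodes; the expected code length is the sum of the merged weights.
merge 1/16 + 1/12 → 7/48
merge 7/48 + 11/48 → 3/8
merge 1/4 + 3/8 → 5/8
merge 3/8 + 5/8 → 1
L = 7/48 + 3/8 + 5/8 + 1 = 103/48 ≈ 2.146 bits/symbol.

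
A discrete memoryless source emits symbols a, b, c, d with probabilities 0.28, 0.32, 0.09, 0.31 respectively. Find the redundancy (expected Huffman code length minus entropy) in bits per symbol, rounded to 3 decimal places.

0.123 bits

Entropy H = −Σ p log₂ p ≈ 1.8767 bits.
Huffman merges: 9/100+7/25→37/100; 31/100+8/25→63/100; 37/100+63/100→1. L = 2 ≈ 2.0000.
L − H = 2.0000 − 1.8767 = 0.123 bits.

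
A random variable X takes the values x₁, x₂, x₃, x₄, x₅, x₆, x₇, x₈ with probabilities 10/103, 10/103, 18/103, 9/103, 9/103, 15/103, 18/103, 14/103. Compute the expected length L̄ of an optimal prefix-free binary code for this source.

Repeatedly combine the two least-probable nodes; the expected code length is the sum of the merged weights.
merge 9/103 + 9/103 → 18/103
merge 10/103 + 10/103 → 20/103
merge 14/103 + 15/103 → 29/103
merge 18/103 + 18/103 → 36/103
merge 18/103 + 20/103 → 38/103
merge 29/103 + 36/103 → 65/103
merge 38/103 + 65/103 → 1
L = 18/103 + 20/103 + 29/103 + 36/103 + 38/103 + 65/103 + 1 = 3 bits/symbol.

3 bits/symbol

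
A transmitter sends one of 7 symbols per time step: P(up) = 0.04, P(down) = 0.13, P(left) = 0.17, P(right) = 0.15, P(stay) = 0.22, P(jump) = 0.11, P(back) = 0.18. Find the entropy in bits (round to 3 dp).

H = −Σ pᵢ log₂ pᵢ.
−0.04·log₂(0.04) = 0.1858
−0.13·log₂(0.13) = 0.3826
−0.17·log₂(0.17) = 0.4346
−0.15·log₂(0.15) = 0.4105
−0.22·log₂(0.22) = 0.4806
−0.11·log₂(0.11) = 0.3503
−0.18·log₂(0.18) = 0.4453
Sum ≈ 2.6897 → 2.690 bits.

2.690 bits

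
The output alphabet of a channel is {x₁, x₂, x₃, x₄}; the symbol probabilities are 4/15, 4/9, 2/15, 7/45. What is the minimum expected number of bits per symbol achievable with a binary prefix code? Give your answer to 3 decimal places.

Repeatedly combine the two least-probable nodes; the expected code length is the sum of the merged weights.
merge 2/15 + 7/45 → 13/45
merge 4/15 + 13/45 → 5/9
merge 4/9 + 5/9 → 1
L = 13/45 + 5/9 + 1 = 83/45 ≈ 1.844 bits/symbol.

1.844 bits/symbol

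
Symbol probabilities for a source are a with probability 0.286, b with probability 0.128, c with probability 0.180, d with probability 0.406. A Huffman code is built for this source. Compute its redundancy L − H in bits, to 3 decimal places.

0.033 bits

Entropy H = −Σ p log₂ p ≈ 1.8694 bits.
Huffman merges: 16/125+9/50→77/250; 143/500+77/250→297/500; 203/500+297/500→1. L = 951/500 ≈ 1.9020.
L − H = 1.9020 − 1.8694 = 0.033 bits.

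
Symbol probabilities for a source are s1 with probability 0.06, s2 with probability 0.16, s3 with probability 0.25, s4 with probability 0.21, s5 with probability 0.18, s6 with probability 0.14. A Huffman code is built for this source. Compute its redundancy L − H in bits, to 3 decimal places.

0.058 bits

Entropy H = −Σ p log₂ p ≈ 2.4818 bits.
Huffman merges: 3/50+7/50→1/5; 4/25+9/50→17/50; 1/5+21/100→41/100; 1/4+17/50→59/100; 41/100+59/100→1. L = 127/50 ≈ 2.5400.
L − H = 2.5400 − 2.4818 = 0.058 bits.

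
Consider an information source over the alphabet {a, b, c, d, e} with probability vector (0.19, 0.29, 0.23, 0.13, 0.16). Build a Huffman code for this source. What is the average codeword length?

2.29 bits/symbol

Repeatedly combine the two least-probable nodes; the expected code length is the sum of the merged weights.
merge 13/100 + 4/25 → 29/100
merge 19/100 + 23/100 → 21/50
merge 29/100 + 29/100 → 29/50
merge 21/50 + 29/50 → 1
L = 29/100 + 21/50 + 29/50 + 1 = 229/100 = 2.29 bits/symbol.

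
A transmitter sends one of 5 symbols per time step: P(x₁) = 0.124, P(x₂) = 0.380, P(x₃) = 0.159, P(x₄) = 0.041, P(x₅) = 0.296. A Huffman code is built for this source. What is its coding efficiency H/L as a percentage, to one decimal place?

96.5%

Entropy H = −Σ p log₂ p ≈ 2.0345 bits.
Huffman merges: 41/1000+31/250→33/200; 159/1000+33/200→81/250; 37/125+81/250→31/50; 19/50+31/50→1. L = 2109/1000 ≈ 2.1090.
Efficiency = H/L = 2.0345/2.1090 = 96.5%.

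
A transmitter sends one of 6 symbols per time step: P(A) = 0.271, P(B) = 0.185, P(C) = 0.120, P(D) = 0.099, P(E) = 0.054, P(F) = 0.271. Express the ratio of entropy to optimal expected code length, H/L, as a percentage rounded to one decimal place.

Entropy H = −Σ p log₂ p ≈ 2.3961 bits.
Huffman merges: 27/500+99/1000→153/1000; 3/25+153/1000→273/1000; 37/200+271/1000→57/125; 271/1000+273/1000→68/125; 57/125+68/125→1. L = 1213/500 ≈ 2.4260.
Efficiency = H/L = 2.3961/2.4260 = 98.8%.

98.8%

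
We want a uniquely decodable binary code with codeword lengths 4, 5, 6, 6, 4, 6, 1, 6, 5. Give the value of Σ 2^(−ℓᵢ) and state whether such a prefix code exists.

With common denominator 2^6 = 64: Σ 2^(−ℓᵢ) = 4/64 + 2/64 + 1/64 + 1/64 + 4/64 + 1/64 + 32/64 + 1/64 + 2/64 = 48/64 = 0.75.
Kraft's inequality requires Σ ≤ 1; here Σ = 0.75 ≤ 1, so such a prefix code exists.

0.75; yes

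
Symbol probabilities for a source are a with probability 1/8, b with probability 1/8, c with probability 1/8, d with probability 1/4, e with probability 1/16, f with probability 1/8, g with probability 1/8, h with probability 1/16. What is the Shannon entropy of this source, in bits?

2.875 bits

Each probability is a power of 1/2, so log₂(1/p) is an integer.
H = Σ p·log₂(1/p) = 1/8·3 + 1/8·3 + 1/8·3 + 1/4·2 + 1/16·4 + 1/8·3 + 1/8·3 + 1/16·4 = 2.875 bits.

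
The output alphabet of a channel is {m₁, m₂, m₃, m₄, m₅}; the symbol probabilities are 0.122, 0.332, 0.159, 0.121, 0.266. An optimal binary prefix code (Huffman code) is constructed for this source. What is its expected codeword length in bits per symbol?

2.243 bits/symbol

Repeatedly combine the two least-probable nodes; the expected code length is the sum of the merged weights.
merge 121/1000 + 61/500 → 243/1000
merge 159/1000 + 243/1000 → 201/500
merge 133/500 + 83/250 → 299/500
merge 201/500 + 299/500 → 1
L = 243/1000 + 201/500 + 299/500 + 1 = 2243/1000 = 2.243 bits/symbol.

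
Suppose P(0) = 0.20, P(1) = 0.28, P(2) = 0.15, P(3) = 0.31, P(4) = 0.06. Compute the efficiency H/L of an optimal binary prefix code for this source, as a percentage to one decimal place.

97.6%

Entropy H = −Σ p log₂ p ≈ 2.1565 bits.
Huffman merges: 3/50+3/20→21/100; 1/5+21/100→41/100; 7/25+31/100→59/100; 41/100+59/100→1. L = 221/100 ≈ 2.2100.
Efficiency = H/L = 2.1565/2.2100 = 97.6%.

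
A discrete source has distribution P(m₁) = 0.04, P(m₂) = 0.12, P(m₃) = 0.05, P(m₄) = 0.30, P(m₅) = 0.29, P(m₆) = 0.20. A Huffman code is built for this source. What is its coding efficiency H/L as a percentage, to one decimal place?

Entropy H = −Σ p log₂ p ≈ 2.2723 bits.
Huffman merges: 1/25+1/20→9/100; 9/100+3/25→21/100; 1/5+21/100→41/100; 29/100+3/10→59/100; 41/100+59/100→1. L = 23/10 ≈ 2.3000.
Efficiency = H/L = 2.2723/2.3000 = 98.8%.

98.8%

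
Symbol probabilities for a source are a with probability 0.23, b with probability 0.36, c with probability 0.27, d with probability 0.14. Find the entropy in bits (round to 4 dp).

1.9254 bits

H = −Σ pᵢ log₂ pᵢ.
−0.23·log₂(0.23) = 0.4877
−0.36·log₂(0.36) = 0.5306
−0.27·log₂(0.27) = 0.5100
−0.14·log₂(0.14) = 0.3971
Sum ≈ 1.9254 → 1.9254 bits.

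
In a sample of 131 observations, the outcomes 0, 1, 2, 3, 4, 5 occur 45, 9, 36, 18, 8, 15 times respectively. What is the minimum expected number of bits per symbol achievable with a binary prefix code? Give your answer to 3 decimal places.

2.374 bits/symbol

Probabilities are the counts divided by 131.
Repeatedly combine the two least-probable nodes; the expected code length is the sum of the merged weights.
merge 8/131 + 9/131 → 17/131
merge 15/131 + 17/131 → 32/131
merge 18/131 + 32/131 → 50/131
merge 36/131 + 45/131 → 81/131
merge 50/131 + 81/131 → 1
L = 17/131 + 32/131 + 50/131 + 81/131 + 1 = 311/131 ≈ 2.374 bits/symbol.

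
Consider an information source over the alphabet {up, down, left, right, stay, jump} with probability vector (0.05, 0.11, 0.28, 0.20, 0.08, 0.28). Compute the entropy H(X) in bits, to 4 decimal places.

H = −Σ pᵢ log₂ pᵢ.
−0.05·log₂(0.05) = 0.2161
−0.11·log₂(0.11) = 0.3503
−0.28·log₂(0.28) = 0.5142
−0.20·log₂(0.20) = 0.4644
−0.08·log₂(0.08) = 0.2915
−0.28·log₂(0.28) = 0.5142
Sum ≈ 2.3507 → 2.3507 bits.

2.3507 bits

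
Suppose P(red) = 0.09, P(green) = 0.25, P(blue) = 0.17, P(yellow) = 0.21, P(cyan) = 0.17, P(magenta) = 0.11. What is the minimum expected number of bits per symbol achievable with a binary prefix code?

Repeatedly combine the two least-probable nodes; the expected code length is the sum of the merged weights.
merge 9/100 + 11/100 → 1/5
merge 17/100 + 17/100 → 17/50
merge 1/5 + 21/100 → 41/100
merge 1/4 + 17/50 → 59/100
merge 41/100 + 59/100 → 1
L = 1/5 + 17/50 + 41/100 + 59/100 + 1 = 127/50 = 2.54 bits/symbol.

2.54 bits/symbol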